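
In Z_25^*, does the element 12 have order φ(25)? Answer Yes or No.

Yes

φ(25) = φ(5^2) = 5·(5−1) = 20 = 2^2 · 5.
Test 12^(20/q) mod 25 for each prime factor q of 20:
12^10 ≡ 24 (mod 25)  [q = 2: ≢ 1 ✓]
12^4 ≡ 11 (mod 25)  [q = 5: ≢ 1 ✓]
All checks pass, so 12 has order 20 and is a primitive root modulo 25.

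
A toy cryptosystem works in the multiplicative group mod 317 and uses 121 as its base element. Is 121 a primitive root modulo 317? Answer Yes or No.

No

φ(317) = 317 − 1 = 316 = 2^2 · 79.
An element g generates (Z/317Z)^× iff g^(316/q) ≢ 1 (mod 317) for each prime q ∈ {2, 79}.
121^158 ≡ 1 (mod 317)  [q = 2: ≡ 1 ✗]
121^4 ≡ 311 (mod 317)  [q = 79: ≢ 1 ✓]
121^158 ≡ 1 shows ord(121) | 158, strictly less than φ(317); not a primitive root.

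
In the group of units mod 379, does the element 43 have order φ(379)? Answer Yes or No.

φ(379) = 379 − 1 = 378 = 2 · 3^3 · 7.
An element g generates (Z/379Z)^× iff g^(378/q) ≢ 1 (mod 379) for each prime q ∈ {2, 3, 7}.
43^189 ≡ 378 (mod 379)  [q = 2: ≢ 1 ✓]
43^126 ≡ 51 (mod 379)  [q = 3: ≢ 1 ✓]
43^54 ≡ 86 (mod 379)  [q = 7: ≢ 1 ✓]
All checks pass, so 43 has order 378 and is a primitive root modulo 379.

Yes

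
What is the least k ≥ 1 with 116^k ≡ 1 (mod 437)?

18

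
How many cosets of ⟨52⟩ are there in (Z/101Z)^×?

Since 52 ∈ (Z/101Z)^×, its order divides φ(101) = 101 − 1 = 100 = 2^2 · 5^2.
Divisors of 100: 1, 2, 4, 5, 10, 20, 25, 50, 100.
Evaluate successive powers at the divisors of 100:
52^1 ≡ 52 (mod 101)
52^2 ≡ 78 (mod 101)
52^4 ≡ 24 (mod 101)
52^5 ≡ 36 (mod 101)
52^10 ≡ 84 (mod 101)
52^20 ≡ 87 (mod 101)
52^25 ≡ 1 (mod 101) ✓
Thus |⟨52⟩| = ord(52) = 25.
[(Z/101Z)^× : ⟨52⟩] = 100/25 = 4.

4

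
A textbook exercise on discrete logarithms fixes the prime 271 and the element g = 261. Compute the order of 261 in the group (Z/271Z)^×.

10

The order of 261 must divide φ(271) = 271 − 1 = 270 = 2 · 3^3 · 5.
Divisors of 270: 1, 2, 3, 5, 6, 9, 10, 15, 18, 27, 30, 45, 54, 90, 135, 270.
Test each divisor d:
261^1 ≡ 261 (mod 271)
261^2 ≡ 100 (mod 271)
261^3 ≡ 84 (mod 271)
261^5 ≡ 270 (mod 271)
261^6 ≡ 10 (mod 271)
261^9 ≡ 27 (mod 271)
261^10 ≡ 1 (mod 271) ✓
The smallest such exponent is 10, so the order of 261 is 10.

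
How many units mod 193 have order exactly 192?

φ(193) = 193 − 1 = 192 = 2^6 · 3.
Since (Z/193Z)^× is cyclic of order 192, the number of elements of order d is φ(d) when d | 192 and 0 otherwise.
192 = 2^6 · 3 divides 192, and φ(192) = 64.

64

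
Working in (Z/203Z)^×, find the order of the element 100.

42

ord(100) | φ(203) = φ(7·29) = (7−1)·(29−1) = 6·28 = 168 = 2^3 · 3 · 7.
Divisors of 168: 1, 2, 3, 4, 6, 7, 8, 12, 14, 21, 24, 28, 42, 56, 84, 168.
Compute 100^d (mod 203) for the divisors d until we hit 1:
100^1 ≡ 100 (mod 203)
100^2 ≡ 53 (mod 203)
100^3 ≡ 22 (mod 203)
100^4 ≡ 170 (mod 203)
100^6 ≡ 78 (mod 203)
100^7 ≡ 86 (mod 203)
100^8 ≡ 74 (mod 203)
100^12 ≡ 197 (mod 203)
100^14 ≡ 88 (mod 203)
100^21 ≡ 57 (mod 203)
100^24 ≡ 36 (mod 203)
100^28 ≡ 30 (mod 203)
100^42 ≡ 1 (mod 203) ✓
So ord_203(100) = 42.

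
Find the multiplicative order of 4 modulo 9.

By Lagrange's theorem, ord_9(4) divides φ(9) = φ(3^2) = 3·(3−1) = 6 = 2 · 3.
Divisors of 6: 1, 2, 3, 6.
Test each divisor d:
4^1 ≡ 4 (mod 9)
4^2 ≡ 7 (mod 9)
4^3 ≡ 1 (mod 9) ✓
Hence ord(4) = 3.

3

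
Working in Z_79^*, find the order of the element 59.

By Lagrange's theorem, ord_79(59) divides φ(79) = 79 − 1 = 78 = 2 · 3 · 13.
Divisors of 78: 1, 2, 3, 6, 13, 26, 39, 78.
Test each divisor d:
59^1 ≡ 59 (mod 79)
59^2 ≡ 5 (mod 79)
59^3 ≡ 58 (mod 79)
59^6 ≡ 46 (mod 79)
59^13 ≡ 24 (mod 79)
59^26 ≡ 23 (mod 79)
59^39 ≡ 78 (mod 79)
59^78 ≡ 1 (mod 79) ✓
Hence ord(59) = 78.

78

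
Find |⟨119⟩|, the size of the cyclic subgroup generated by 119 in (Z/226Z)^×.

112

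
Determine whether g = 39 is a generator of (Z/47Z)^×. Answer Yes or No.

Yes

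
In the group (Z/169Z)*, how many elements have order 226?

φ(169) = φ(13^2) = 13·(13−1) = 156 = 2^2 · 3 · 13.
Since (Z/169Z)^× is cyclic of order 156, the number of elements of order d is φ(d) when d | 156 and 0 otherwise.
226 does not divide 156, so no element of (Z/169Z)^× has order 226.

0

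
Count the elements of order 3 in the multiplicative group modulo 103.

2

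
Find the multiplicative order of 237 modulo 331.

330

Since 237 ∈ (Z/331Z)^×, its order divides φ(331) = 331 − 1 = 330 = 2 · 3 · 5 · 11.
Divisors of 330: 1, 2, 3, 5, 6, 10, 11, 15, 22, 30, 33, 55, 66, 110, 165, 330.
Check 237^d mod 331 for each divisor in increasing order:
237^1 ≡ 237 (mod 331)
237^2 ≡ 230 (mod 331)
237^3 ≡ 226 (mod 331)
237^5 ≡ 13 (mod 331)
237^6 ≡ 102 (mod 331)
237^10 ≡ 169 (mod 331)
237^11 ≡ 2 (mod 331)
237^15 ≡ 211 (mod 331)
237^22 ≡ 4 (mod 331)
237^30 ≡ 167 (mod 331)
237^33 ≡ 8 (mod 331)
237^55 ≡ 32 (mod 331)
237^66 ≡ 64 (mod 331)
237^110 ≡ 31 (mod 331)
237^165 ≡ 330 (mod 331)
237^330 ≡ 1 (mod 331) ✓
The smallest such exponent is 330, so the order of 237 is 330.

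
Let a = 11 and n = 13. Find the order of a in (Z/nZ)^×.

12

The order of 11 must divide φ(13) = 13 − 1 = 12 = 2^2 · 3.
Divisors of 12: 1, 2, 3, 4, 6, 12.
Test each divisor d:
11^1 ≡ 11 (mod 13)
11^2 ≡ 4 (mod 13)
11^3 ≡ 5 (mod 13)
11^4 ≡ 3 (mod 13)
11^6 ≡ 12 (mod 13)
11^12 ≡ 1 (mod 13) ✓
Therefore the multiplicative order of 11 modulo 13 is 12.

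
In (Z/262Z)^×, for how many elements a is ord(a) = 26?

12

φ(262) = φ(2)·φ(131) = 1·130 = 130 = 2 · 5 · 13.
(Z/262Z)^× is cyclic (|G| = 130); a cyclic group of order m has exactly φ(d) elements of each order d | m, and none otherwise.
26 = 2 · 13 divides 130, and φ(26) = 12.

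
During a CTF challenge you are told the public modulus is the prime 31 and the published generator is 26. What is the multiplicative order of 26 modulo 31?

By Lagrange's theorem, ord_31(26) divides φ(31) = 31 − 1 = 30 = 2 · 3 · 5.
Divisors of 30: 1, 2, 3, 5, 6, 10, 15, 30.
Test each divisor d:
26^1 ≡ 26 (mod 31)
26^2 ≡ 25 (mod 31)
26^3 ≡ 30 (mod 31)
26^5 ≡ 6 (mod 31)
26^6 ≡ 1 (mod 31) ✓
The smallest such exponent is 6, so the order of 26 is 6.

6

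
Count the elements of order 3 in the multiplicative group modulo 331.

φ(331) = 331 − 1 = 330 = 2 · 3 · 5 · 11.
Since (Z/331Z)^× is cyclic of order 330, the number of elements of order d is φ(d) when d | 330 and 0 otherwise.
3 | 330, and φ(3) = 3 − 1 = 2.

2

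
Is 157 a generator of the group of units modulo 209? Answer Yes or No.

No

209 = 11 · 19 is a product of two distinct odd primes, so (Z/209Z)^× ≅ (Z/11Z)^× × (Z/19Z)^× is not cyclic.
No primitive root modulo 209 exists; in particular 157 is not one.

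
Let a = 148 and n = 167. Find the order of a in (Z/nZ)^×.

ord(148) | φ(167) = 167 − 1 = 166 = 2 · 83.
Divisors of 166: 1, 2, 83, 166.
Check 148^d mod 167 for each divisor in increasing order:
148^1 ≡ 148 (mod 167)
148^2 ≡ 27 (mod 167)
148^83 ≡ 166 (mod 167)
148^166 ≡ 1 (mod 167) ✓
So ord_167(148) = 166.

166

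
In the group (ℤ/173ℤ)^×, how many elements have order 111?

0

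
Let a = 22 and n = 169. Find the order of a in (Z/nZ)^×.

Since 22 ∈ (Z/169Z)^×, its order divides φ(169) = φ(13^2) = 13·(13−1) = 156 = 2^2 · 3 · 13.
Divisors of 156: 1, 2, 3, 4, 6, 12, 13, 26, 39, 52, 78, 156.
Check 22^d mod 169 for each divisor in increasing order:
22^1 ≡ 22
22^2 ≡ 146
22^3 ≡ 1
Therefore the multiplicative order of 22 modulo 169 is 3.

3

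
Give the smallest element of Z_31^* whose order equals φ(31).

φ(31) = 31 − 1 = 30 = 2 · 3 · 5.
Test candidates g = 2, 3, … against the prime factors q ∈ {2, 3, 5} of φ(31): g is a generator iff g^(30/q) ≢ 1 for every such q.
g = 2: 2^15 ≡ 1 — hits 1, so not a primitive root.
g = 3: 3^15 ≡ 30; 3^10 ≡ 25; 3^6 ≡ 16 — none is 1, so 3 is a primitive root.
The smallest primitive root modulo 31 is 3.

3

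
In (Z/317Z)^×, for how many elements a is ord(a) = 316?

φ(317) = 317 − 1 = 316 = 2^2 · 79.
In a cyclic group of order 316, there are φ(d) elements of order d for each divisor d of 316, and zero for non-divisors.
316 = 2^2 · 79 divides 316, and φ(316) = 156.

156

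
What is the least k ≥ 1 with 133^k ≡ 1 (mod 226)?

ord(133) | φ(226) = φ(2)·φ(113) = 1·112 = 112 = 2^4 · 7.
Divisors of 112: 1, 2, 4, 7, 8, 14, 16, 28, 56, 112.
Check 133^d mod 226 for each divisor in increasing order:
133^1 ≡ 133 (mod 226)
133^2 ≡ 61 (mod 226)
133^4 ≡ 105 (mod 226)
133^7 ≡ 71 (mod 226)
133^8 ≡ 177 (mod 226)
133^14 ≡ 69 (mod 226)
133^16 ≡ 141 (mod 226)
133^28 ≡ 15 (mod 226)
133^56 ≡ 225 (mod 226)
133^112 ≡ 1 (mod 226) ✓
Therefore the multiplicative order of 133 modulo 226 is 112.

112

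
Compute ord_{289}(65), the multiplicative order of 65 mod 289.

16

The order of 65 must divide φ(289) = φ(17^2) = 17·(17−1) = 272 = 2^4 · 17.
Divisors of 272: 1, 2, 4, 8, 16, 17, 34, 68, 136, 272.
Check 65^d mod 289 for each divisor in increasing order:
65^1 ≡ 65 (mod 289)
65^2 ≡ 179 (mod 289)
65^4 ≡ 251 (mod 289)
65^8 ≡ 288 (mod 289)
65^16 ≡ 1 (mod 289) ✓
Therefore the multiplicative order of 65 modulo 289 is 16.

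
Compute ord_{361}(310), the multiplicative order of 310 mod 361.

The order of 310 must divide φ(361) = φ(19^2) = 19·(19−1) = 342 = 2 · 3^2 · 19.
Divisors of 342: 1, 2, 3, 6, 9, 18, 19, 38, 57, 114, 171, 342.
Test each divisor d:
310^1 ≡ 310
310^2 ≡ 74
310^3 ≡ 197
310^6 ≡ 182
310^9 ≡ 115
310^18 ≡ 229
310^19 ≡ 234
310^38 ≡ 245
310^57 ≡ 292
310^114 ≡ 68
310^171 ≡ 1
The smallest such exponent is 171, so the order of 310 is 171.

171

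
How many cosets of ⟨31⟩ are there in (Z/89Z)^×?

1

By Lagrange's theorem, ord_89(31) divides φ(89) = 89 − 1 = 88 = 2^3 · 11.
Divisors of 88: 1, 2, 4, 8, 11, 22, 44, 88.
Test each divisor d:
31^1 ≡ 31
31^2 ≡ 71
31^4 ≡ 57
31^8 ≡ 45
31^11 ≡ 77
31^22 ≡ 55
31^44 ≡ 88
31^88 ≡ 1
The order of 31 is 88, so the subgroup it generates has 88 elements.
Index = |(Z/89Z)^×| / |⟨31⟩| = 88 / 88 = 1.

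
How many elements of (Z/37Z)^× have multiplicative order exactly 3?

φ(37) = 37 − 1 = 36 = 2^2 · 3^2.
(Z/37Z)^× is cyclic (|G| = 36); a cyclic group of order m has exactly φ(d) elements of each order d | m, and none otherwise.
3 | 36, and φ(3) = 3 − 1 = 2.

2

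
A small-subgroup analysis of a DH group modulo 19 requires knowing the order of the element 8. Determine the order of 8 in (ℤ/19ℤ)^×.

6

The order of 8 must divide φ(19) = 19 − 1 = 18 = 2 · 3^2.
Divisors of 18: 1, 2, 3, 6, 9, 18.
Check 8^d mod 19 for each divisor in increasing order:
8^1 ≡ 8 (mod 19)
8^2 ≡ 7 (mod 19)
8^3 ≡ 18 (mod 19)
8^6 ≡ 1 (mod 19) ✓
Therefore the multiplicative order of 8 modulo 19 is 6.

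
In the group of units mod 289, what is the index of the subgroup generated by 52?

16

ord(52) | φ(289) = φ(17^2) = 17·(17−1) = 272 = 2^4 · 17.
Divisors of 272: 1, 2, 4, 8, 16, 17, 34, 68, 136, 272.
Compute 52^d (mod 289) for the divisors d until we hit 1:
52^1 ≡ 52
52^2 ≡ 103
52^4 ≡ 205
52^8 ≡ 120
52^16 ≡ 239
52^17 ≡ 1
The order of 52 is 17, so the subgroup it generates has 17 elements.
The index is φ(289) / ord(52) = 272 / 17 = 16.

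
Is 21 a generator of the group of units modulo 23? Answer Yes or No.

Yes

φ(23) = 23 − 1 = 22 = 2 · 11.
Test 21^(22/q) mod 23 for each prime factor q of 22:
21^11 ≡ 22 (mod 23)  [q = 2: ≢ 1 ✓]
21^2 ≡ 4 (mod 23)  [q = 11: ≢ 1 ✓]
None equal 1, so ord_23(21) = 22: 21 is a primitive root.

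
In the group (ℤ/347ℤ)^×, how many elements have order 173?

φ(347) = 347 − 1 = 346 = 2 · 173.
Since (Z/347Z)^× is cyclic of order 346, the number of elements of order d is φ(d) when d | 346 and 0 otherwise.
173 | 346, and φ(173) = 173 − 1 = 172.

172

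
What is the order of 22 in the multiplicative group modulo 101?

ord(22) | φ(101) = 101 − 1 = 100 = 2^2 · 5^2.
Divisors of 100: 1, 2, 4, 5, 10, 20, 25, 50, 100.
Evaluate successive powers at the divisors of 100:
22^1 ≡ 22 (mod 101)
22^2 ≡ 80 (mod 101)
22^4 ≡ 37 (mod 101)
22^5 ≡ 6 (mod 101)
22^10 ≡ 36 (mod 101)
22^20 ≡ 84 (mod 101)
22^25 ≡ 100 (mod 101)
22^50 ≡ 1 (mod 101) ✓
The smallest such exponent is 50, so the order of 22 is 50.

50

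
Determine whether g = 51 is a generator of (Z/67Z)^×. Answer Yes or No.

Yes

φ(67) = 67 − 1 = 66 = 2 · 3 · 11.
An element g generates (Z/67Z)^× iff g^(66/q) ≢ 1 (mod 67) for each prime q ∈ {2, 3, 11}.
51^33 ≡ 66 (mod 67)  [q = 2: ≢ 1 ✓]
51^22 ≡ 37 (mod 67)  [q = 3: ≢ 1 ✓]
51^6 ≡ 14 (mod 67)  [q = 11: ≢ 1 ✓]
All checks pass, so 51 has order 66 and is a primitive root modulo 67.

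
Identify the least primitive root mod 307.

φ(307) = 307 − 1 = 306 = 2 · 3^2 · 17.
g is a primitive root iff g^(306/q) ≢ 1 (mod 307) for each prime q ∈ {2, 3, 17}.
g = 2: 2^153 ≡ 306; 2^102 ≡ 1 — hits 1, so not a primitive root.
g = 3: 3^153 ≡ 306; 3^102 ≡ 1 — hits 1, so not a primitive root.
g = 4: 4^153 ≡ 1 — hits 1, so not a primitive root.
g = 5: 5^153 ≡ 306; 5^102 ≡ 289; 5^18 ≡ 81 — none is 1, so 5 is a primitive root.
Hence the least primitive root of 307 is 5.

5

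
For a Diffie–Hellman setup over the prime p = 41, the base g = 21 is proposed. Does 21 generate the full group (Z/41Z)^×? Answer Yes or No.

No

φ(41) = 41 − 1 = 40 = 2^3 · 5.
An element g generates (Z/41Z)^× iff g^(40/q) ≢ 1 (mod 41) for each prime q ∈ {2, 5}.
21^20 ≡ 1 (mod 41)  [q = 2: ≡ 1 ✗]
21^8 ≡ 37 (mod 41)  [q = 5: ≢ 1 ✓]
The check at q = 2 fails, so 21 generates a proper subgroup.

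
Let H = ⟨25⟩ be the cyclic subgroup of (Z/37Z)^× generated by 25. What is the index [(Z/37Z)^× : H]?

ord(25) | φ(37) = 37 − 1 = 36 = 2^2 · 3^2.
Divisors of 36: 1, 2, 3, 4, 6, 9, 12, 18, 36.
Test each divisor d:
25^1 ≡ 25
25^2 ≡ 33
25^3 ≡ 11
25^4 ≡ 16
25^6 ≡ 10
25^9 ≡ 36
25^12 ≡ 26
25^18 ≡ 1
Thus |⟨25⟩| = ord(25) = 18.
[(Z/37Z)^× : ⟨25⟩] = 36/18 = 2.

2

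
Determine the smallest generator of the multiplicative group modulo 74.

5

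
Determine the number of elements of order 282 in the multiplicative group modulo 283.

φ(283) = 283 − 1 = 282 = 2 · 3 · 47.
(Z/283Z)^× is cyclic (|G| = 282); a cyclic group of order m has exactly φ(d) elements of each order d | m, and none otherwise.
282 = 2 · 3 · 47 divides 282, and φ(282) = 92.

92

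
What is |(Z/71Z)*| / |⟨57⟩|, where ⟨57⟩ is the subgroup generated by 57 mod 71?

Since 57 ∈ (Z/71Z)^×, its order divides φ(71) = 71 − 1 = 70 = 2 · 5 · 7.
Divisors of 70: 1, 2, 5, 7, 10, 14, 35, 70.
Check 57^d mod 71 for each divisor in increasing order:
57^1 ≡ 57 (mod 71)
57^2 ≡ 54 (mod 71)
57^5 ≡ 1 (mod 71) ✓
Thus |⟨57⟩| = ord(57) = 5.
Index = |(Z/71Z)^×| / |⟨57⟩| = 70 / 5 = 14.

14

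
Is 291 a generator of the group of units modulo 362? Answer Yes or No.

No

φ(362) = φ(2)·φ(181) = 1·180 = 180 = 2^2 · 3^2 · 5.
291 is a primitive root mod 362 iff 291^(φ(362)/q) ≢ 1 for every prime q | φ(362), i.e. q ∈ {2, 3, 5}.
291^90 ≡ 361 (mod 362)  [q = 2: ≢ 1 ✓]
291^60 ≡ 1 (mod 362)  [q = 3: ≡ 1 ✗]
291^36 ≡ 135 (mod 362)  [q = 5: ≢ 1 ✓]
291^60 ≡ 1 shows ord(291) | 60, strictly less than φ(362); not a primitive root.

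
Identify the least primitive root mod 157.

5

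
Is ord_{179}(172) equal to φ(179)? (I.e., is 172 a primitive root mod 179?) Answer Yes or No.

No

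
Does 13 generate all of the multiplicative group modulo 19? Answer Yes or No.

φ(19) = 19 − 1 = 18 = 2 · 3^2.
13 is a primitive root mod 19 iff 13^(φ(19)/q) ≢ 1 for every prime q | φ(19), i.e. q ∈ {2, 3}.
13^9 ≡ 18 (mod 19)  [q = 2: ≢ 1 ✓]
13^6 ≡ 11 (mod 19)  [q = 3: ≢ 1 ✓]
All checks pass, so 13 has order 18 and is a primitive root modulo 19.

Yes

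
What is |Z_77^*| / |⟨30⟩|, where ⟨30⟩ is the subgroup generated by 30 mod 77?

ord(30) | φ(77) = φ(7·11) = (7−1)·(11−1) = 6·10 = 60 = 2^2 · 3 · 5.
Divisors of 60: 1, 2, 3, 4, 5, 6, 10, 12, 15, 20, 30, 60.
Evaluate successive powers at the divisors of 60:
30^1 ≡ 30 (mod 77)
30^2 ≡ 53 (mod 77)
30^3 ≡ 50 (mod 77)
30^4 ≡ 37 (mod 77)
30^5 ≡ 32 (mod 77)
30^6 ≡ 36 (mod 77)
30^10 ≡ 23 (mod 77)
30^12 ≡ 64 (mod 77)
30^15 ≡ 43 (mod 77)
30^20 ≡ 67 (mod 77)
30^30 ≡ 1 (mod 77) ✓
So ord_77(30) = 30, hence |⟨30⟩| = 30.
The index is φ(77) / ord(30) = 60 / 30 = 2.

2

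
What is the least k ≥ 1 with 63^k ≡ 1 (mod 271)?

135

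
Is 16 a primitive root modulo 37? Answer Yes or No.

No

φ(37) = 37 − 1 = 36 = 2^2 · 3^2.
16 is a primitive root mod 37 iff 16^(φ(37)/q) ≢ 1 for every prime q | φ(37), i.e. q ∈ {2, 3}.
16^18 ≡ 1 (mod 37)  [q = 2: ≡ 1 ✗]
16^12 ≡ 26 (mod 37)  [q = 3: ≢ 1 ✓]
The check at q = 2 fails, so 16 generates a proper subgroup.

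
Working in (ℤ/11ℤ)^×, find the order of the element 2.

The order of 2 must divide φ(11) = 11 − 1 = 10 = 2 · 5.
Divisors of 10: 1, 2, 5, 10.
Test each divisor d:
2^1 ≡ 2 (mod 11)
2^2 ≡ 4 (mod 11)
2^5 ≡ 10 (mod 11)
2^10 ≡ 1 (mod 11) ✓
So ord_11(2) = 10.

10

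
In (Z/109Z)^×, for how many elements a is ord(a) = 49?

0

φ(109) = 109 − 1 = 108 = 2^2 · 3^3.
(Z/109Z)^× is cyclic (|G| = 108); a cyclic group of order m has exactly φ(d) elements of each order d | m, and none otherwise.
Here 108 is not a multiple of 49, so there are no elements of order 49.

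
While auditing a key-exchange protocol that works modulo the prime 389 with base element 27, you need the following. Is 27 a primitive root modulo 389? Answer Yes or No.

Yes

φ(389) = 389 − 1 = 388 = 2^2 · 97.
27 is a primitive root mod 389 iff 27^(φ(389)/q) ≢ 1 for every prime q | φ(389), i.e. q ∈ {2, 97}.
27^194 ≡ 388 (mod 389)  [q = 2: ≢ 1 ✓]
27^4 ≡ 67 (mod 389)  [q = 97: ≢ 1 ✓]
None equal 1, so ord_389(27) = 388: 27 is a primitive root.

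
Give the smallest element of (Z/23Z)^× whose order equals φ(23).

5

φ(23) = 23 − 1 = 22 = 2 · 11.
g is a primitive root iff g^(22/q) ≢ 1 (mod 23) for each prime q ∈ {2, 11}.
g = 2: 2^11 ≡ 1 — hits 1, so not a primitive root.
g = 3: 3^11 ≡ 1 — hits 1, so not a primitive root.
g = 4: 4^11 ≡ 1 — hits 1, so not a primitive root.
g = 5: 5^11 ≡ 22; 5^2 ≡ 2 — none is 1, so 5 is a primitive root.
The smallest primitive root modulo 23 is 5.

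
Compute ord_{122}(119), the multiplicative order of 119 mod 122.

By Lagrange's theorem, ord_122(119) divides φ(122) = φ(2)·φ(61) = 1·60 = 60 = 2^2 · 3 · 5.
Divisors of 60: 1, 2, 3, 4, 5, 6, 10, 12, 15, 20, 30, 60.
Evaluate successive powers at the divisors of 60:
119^1 ≡ 119
119^2 ≡ 9
119^3 ≡ 95
119^4 ≡ 81
119^5 ≡ 1
The smallest such exponent is 5, so the order of 119 is 5.

5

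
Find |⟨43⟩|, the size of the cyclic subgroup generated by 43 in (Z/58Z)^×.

28

ord(43) | φ(58) = φ(2)·φ(29) = 1·28 = 28 = 2^2 · 7.
Divisors of 28: 1, 2, 4, 7, 14, 28.
Check 43^d mod 58 for each divisor in increasing order:
43^1 ≡ 43 (mod 58)
43^2 ≡ 51 (mod 58)
43^4 ≡ 49 (mod 58)
43^7 ≡ 41 (mod 58)
43^14 ≡ 57 (mod 58)
43^28 ≡ 1 (mod 58) ✓
Hence ord(43) = 28.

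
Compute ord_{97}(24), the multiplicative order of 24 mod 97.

24

ord(24) | φ(97) = 97 − 1 = 96 = 2^5 · 3.
Divisors of 96: 1, 2, 3, 4, 6, 8, 12, 16, 24, 32, 48, 96.
Test each divisor d:
24^1 ≡ 24 (mod 97)
24^2 ≡ 91 (mod 97)
24^3 ≡ 50 (mod 97)
24^4 ≡ 36 (mod 97)
24^6 ≡ 75 (mod 97)
24^8 ≡ 35 (mod 97)
24^12 ≡ 96 (mod 97)
24^16 ≡ 61 (mod 97)
24^24 ≡ 1 (mod 97) ✓
Hence ord(24) = 24.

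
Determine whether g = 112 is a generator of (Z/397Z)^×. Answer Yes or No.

φ(397) = 397 − 1 = 396 = 2^2 · 3^2 · 11.
112 is a primitive root mod 397 iff 112^(φ(397)/q) ≢ 1 for every prime q | φ(397), i.e. q ∈ {2, 3, 11}.
112^198 ≡ 396 (mod 397)  [q = 2: ≢ 1 ✓]
112^132 ≡ 34 (mod 397)  [q = 3: ≢ 1 ✓]
112^36 ≡ 99 (mod 397)  [q = 11: ≢ 1 ✓]
All checks pass, so 112 has order 396 and is a primitive root modulo 397.

Yes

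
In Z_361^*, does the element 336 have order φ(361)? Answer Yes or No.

Yes

φ(361) = φ(19^2) = 19·(19−1) = 342 = 2 · 3^2 · 19.
An element g generates (Z/361Z)^× iff g^(342/q) ≢ 1 (mod 361) for each prime q ∈ {2, 3, 19}.
336^171 ≡ 360 (mod 361)  [q = 2: ≢ 1 ✓]
336^114 ≡ 68 (mod 361)  [q = 3: ≢ 1 ✓]
336^18 ≡ 96 (mod 361)  [q = 19: ≢ 1 ✓]
Every test exponent gives a nontrivial residue, hence 336 generates the full group.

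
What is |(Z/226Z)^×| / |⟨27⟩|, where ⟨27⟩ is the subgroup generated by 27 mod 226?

1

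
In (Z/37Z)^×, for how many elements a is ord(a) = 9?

6

φ(37) = 37 − 1 = 36 = 2^2 · 3^2.
In a cyclic group of order 36, there are φ(d) elements of order d for each divisor d of 36, and zero for non-divisors.
9 = 3^2 divides 36, and φ(9) = 6.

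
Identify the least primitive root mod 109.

6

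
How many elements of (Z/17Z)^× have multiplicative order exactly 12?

0

φ(17) = 17 − 1 = 16 = 2^4.
In a cyclic group of order 16, there are φ(d) elements of order d for each divisor d of 16, and zero for non-divisors.
12 does not divide 16, so no element of (Z/17Z)^× has order 12.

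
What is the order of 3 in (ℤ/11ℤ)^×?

5

Since 3 ∈ (Z/11Z)^×, its order divides φ(11) = 11 − 1 = 10 = 2 · 5.
Divisors of 10: 1, 2, 5, 10.
Compute 3^d (mod 11) for the divisors d until we hit 1:
3^1 ≡ 3 (mod 11)
3^2 ≡ 9 (mod 11)
3^5 ≡ 1 (mod 11) ✓
So ord_11(3) = 5.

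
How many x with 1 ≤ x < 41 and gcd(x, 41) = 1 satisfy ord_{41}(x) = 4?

2

φ(41) = 41 − 1 = 40 = 2^3 · 5.
In a cyclic group of order 40, there are φ(d) elements of order d for each divisor d of 40, and zero for non-divisors.
4 = 2^2 divides 40, and φ(4) = 2.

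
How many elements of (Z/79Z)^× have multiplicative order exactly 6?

2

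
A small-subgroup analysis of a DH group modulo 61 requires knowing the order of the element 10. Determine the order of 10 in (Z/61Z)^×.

60

ord(10) | φ(61) = 61 − 1 = 60 = 2^2 · 3 · 5.
Divisors of 60: 1, 2, 3, 4, 5, 6, 10, 12, 15, 20, 30, 60.
Test each divisor d:
10^1 ≡ 10
10^2 ≡ 39
10^3 ≡ 24
10^4 ≡ 57
10^5 ≡ 21
10^6 ≡ 27
10^10 ≡ 14
10^12 ≡ 58
10^15 ≡ 50
10^20 ≡ 13
10^30 ≡ 60
10^60 ≡ 1
The smallest such exponent is 60, so the order of 10 is 60.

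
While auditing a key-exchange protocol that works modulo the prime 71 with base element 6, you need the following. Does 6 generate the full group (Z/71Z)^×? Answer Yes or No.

No

φ(71) = 71 − 1 = 70 = 2 · 5 · 7.
6 is a primitive root mod 71 iff 6^(φ(71)/q) ≢ 1 for every prime q | φ(71), i.e. q ∈ {2, 5, 7}.
6^35 ≡ 1 (mod 71)  [q = 2: ≡ 1 ✗]
6^14 ≡ 5 (mod 71)  [q = 5: ≢ 1 ✓]
6^10 ≡ 20 (mod 71)  [q = 7: ≢ 1 ✓]
The check at q = 2 fails, so 6 generates a proper subgroup.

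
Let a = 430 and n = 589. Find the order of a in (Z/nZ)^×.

ord(430) | φ(589) = φ(19·31) = (19−1)·(31−1) = 18·30 = 540 = 2^2 · 3^3 · 5.
Divisors of 540: 1, 2, 3, 4, 5, 6, 9, 10, 12, 15, 18, 20, 27, 30, 36, 45, 54, 60, 90, 108, 135, 180, 270, 540.
Evaluate successive powers at the divisors of 540:
430^1 ≡ 430 (mod 589)
430^2 ≡ 543 (mod 589)
430^3 ≡ 246 (mod 589)
430^4 ≡ 349 (mod 589)
430^5 ≡ 464 (mod 589)
430^6 ≡ 438 (mod 589)
430^9 ≡ 550 (mod 589)
430^10 ≡ 311 (mod 589)
430^12 ≡ 419 (mod 589)
430^15 ≡ 588 (mod 589)
430^18 ≡ 343 (mod 589)
430^20 ≡ 125 (mod 589)
430^27 ≡ 170 (mod 589)
430^30 ≡ 1 (mod 589) ✓
Therefore the multiplicative order of 430 modulo 589 is 30.

30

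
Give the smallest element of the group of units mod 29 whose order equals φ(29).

2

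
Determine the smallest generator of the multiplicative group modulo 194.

φ(194) = φ(2)·φ(97) = 1·96 = 96 = 2^5 · 3.
Test candidates g = 2, 3, … against the prime factors q ∈ {2, 3} of φ(194): g is a generator iff g^(96/q) ≢ 1 for every such q.
g = 2: gcd(2, 194) = 2 > 1, not a unit — skip.
g = 3: 3^48 ≡ 1 — hits 1, so not a primitive root.
g = 4: gcd(4, 194) = 2 > 1, not a unit — skip.
g = 5: 5^48 ≡ 193; 5^32 ≡ 35 — none is 1, so 5 is a primitive root.
Hence the least primitive root of 194 is 5.

5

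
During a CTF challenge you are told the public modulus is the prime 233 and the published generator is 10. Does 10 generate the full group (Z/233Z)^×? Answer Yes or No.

Yes

φ(233) = 233 − 1 = 232 = 2^3 · 29.
It suffices to check that the order of 10 is not a proper divisor of 232: compute 10^(232/q) for q ∈ {2, 29}.
10^116 ≡ 232 (mod 233)  [q = 2: ≢ 1 ✓]
10^8 ≡ 128 (mod 233)  [q = 29: ≢ 1 ✓]
All checks pass, so 10 has order 232 and is a primitive root modulo 233.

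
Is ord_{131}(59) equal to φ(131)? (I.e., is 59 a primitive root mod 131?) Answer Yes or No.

No

φ(131) = 131 − 1 = 130 = 2 · 5 · 13.
It suffices to check that the order of 59 is not a proper divisor of 130: compute 59^(130/q) for q ∈ {2, 5, 13}.
59^65 ≡ 1 (mod 131)  [q = 2: ≡ 1 ✗]
59^26 ≡ 58 (mod 131)  [q = 5: ≢ 1 ✓]
59^10 ≡ 84 (mod 131)  [q = 13: ≢ 1 ✓]
The check at q = 2 fails, so 59 generates a proper subgroup.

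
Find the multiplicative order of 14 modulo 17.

16

The order of 14 must divide φ(17) = 17 − 1 = 16 = 2^4.
Divisors of 16: 1, 2, 4, 8, 16.
Test each divisor d:
14^1 ≡ 14 (mod 17)
14^2 ≡ 9 (mod 17)
14^4 ≡ 13 (mod 17)
14^8 ≡ 16 (mod 17)
14^16 ≡ 1 (mod 17) ✓
Hence ord(14) = 16.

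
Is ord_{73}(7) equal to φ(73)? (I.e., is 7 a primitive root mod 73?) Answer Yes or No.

φ(73) = 73 − 1 = 72 = 2^3 · 3^2.
Test 7^(72/q) mod 73 for each prime factor q of 72:
7^36 ≡ 72 (mod 73)  [q = 2: ≢ 1 ✓]
7^24 ≡ 1 (mod 73)  [q = 3: ≡ 1 ✗]
7^24 ≡ 1 shows ord(7) | 24, strictly less than φ(73); not a primitive root.

No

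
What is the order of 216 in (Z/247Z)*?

12

Since 216 ∈ (Z/247Z)^×, its order divides φ(247) = φ(13·19) = (13−1)·(19−1) = 12·18 = 216 = 2^3 · 3^3.
Divisors of 216: 1, 2, 3, 4, 6, 8, 9, 12, 18, 24, 27, 36, 54, 72, 108, 216.
Test each divisor d:
216^1 ≡ 216 (mod 247)
216^2 ≡ 220 (mod 247)
216^3 ≡ 96 (mod 247)
216^4 ≡ 235 (mod 247)
216^6 ≡ 77 (mod 247)
216^8 ≡ 144 (mod 247)
216^9 ≡ 229 (mod 247)
216^12 ≡ 1 (mod 247) ✓
Therefore the multiplicative order of 216 modulo 247 is 12.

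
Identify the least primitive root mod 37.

φ(37) = 37 − 1 = 36 = 2^2 · 3^2.
g is a primitive root iff g^(36/q) ≢ 1 (mod 37) for each prime q ∈ {2, 3}.
g = 2: 2^18 ≡ 36; 2^12 ≡ 26 — none is 1, so 2 is a primitive root.
The smallest primitive root modulo 37 is 2.

2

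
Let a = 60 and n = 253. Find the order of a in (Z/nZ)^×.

ord(60) | φ(253) = φ(11·23) = (11−1)·(23−1) = 10·22 = 220 = 2^2 · 5 · 11.
Divisors of 220: 1, 2, 4, 5, 10, 11, 20, 22, 44, 55, 110, 220.
Check 60^d mod 253 for each divisor in increasing order:
60^1 ≡ 60 (mod 253)
60^2 ≡ 58 (mod 253)
60^4 ≡ 75 (mod 253)
60^5 ≡ 199 (mod 253)
60^10 ≡ 133 (mod 253)
60^11 ≡ 137 (mod 253)
60^20 ≡ 232 (mod 253)
60^22 ≡ 47 (mod 253)
60^44 ≡ 185 (mod 253)
60^55 ≡ 45 (mod 253)
60^110 ≡ 1 (mod 253) ✓
The smallest such exponent is 110, so the order of 60 is 110.

110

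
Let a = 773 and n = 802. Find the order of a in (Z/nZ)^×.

5

ord(773) | φ(802) = φ(2)·φ(401) = 1·400 = 400 = 2^4 · 5^2.
Divisors of 400: 1, 2, 4, 5, 8, 10, 16, 20, 25, 40, 50, 80, 100, 200, 400.
Evaluate successive powers at the divisors of 400:
773^1 ≡ 773
773^2 ≡ 39
773^4 ≡ 719
773^5 ≡ 1
Hence ord(773) = 5.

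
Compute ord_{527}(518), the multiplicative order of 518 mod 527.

120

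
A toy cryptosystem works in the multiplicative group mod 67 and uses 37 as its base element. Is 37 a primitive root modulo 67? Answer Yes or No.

No

φ(67) = 67 − 1 = 66 = 2 · 3 · 11.
It suffices to check that the order of 37 is not a proper divisor of 66: compute 37^(66/q) for q ∈ {2, 3, 11}.
37^33 ≡ 1 (mod 67)  [q = 2: ≡ 1 ✗]
37^22 ≡ 37 (mod 67)  [q = 3: ≢ 1 ✓]
37^6 ≡ 1 (mod 67)  [q = 11: ≡ 1 ✗]
37^33 ≡ 1 shows ord(37) | 33, strictly less than φ(67); not a primitive root.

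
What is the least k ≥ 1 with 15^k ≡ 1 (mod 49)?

7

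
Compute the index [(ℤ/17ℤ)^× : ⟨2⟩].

Since 2 ∈ (Z/17Z)^×, its order divides φ(17) = 17 − 1 = 16 = 2^4.
Divisors of 16: 1, 2, 4, 8, 16.
Check 2^d mod 17 for each divisor in increasing order:
2^1 ≡ 2 (mod 17)
2^2 ≡ 4 (mod 17)
2^4 ≡ 16 (mod 17)
2^8 ≡ 1 (mod 17) ✓
The order of 2 is 8, so the subgroup it generates has 8 elements.
[(Z/17Z)^× : ⟨2⟩] = 16/8 = 2.

2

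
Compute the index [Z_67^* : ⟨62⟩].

6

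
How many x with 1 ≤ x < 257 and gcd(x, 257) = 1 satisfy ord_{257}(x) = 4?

2

φ(257) = 257 − 1 = 256 = 2^8.
(Z/257Z)^× is cyclic (|G| = 256); a cyclic group of order m has exactly φ(d) elements of each order d | m, and none otherwise.
4 = 2^2 divides 256, and φ(4) = 2.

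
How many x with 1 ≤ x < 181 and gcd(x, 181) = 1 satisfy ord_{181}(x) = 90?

24

φ(181) = 181 − 1 = 180 = 2^2 · 3^2 · 5.
In a cyclic group of order 180, there are φ(d) elements of order d for each divisor d of 180, and zero for non-divisors.
90 = 2 · 3^2 · 5 divides 180, and φ(90) = 24.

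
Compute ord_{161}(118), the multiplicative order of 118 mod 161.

The order of 118 must divide φ(161) = φ(7·23) = (7−1)·(23−1) = 6·22 = 132 = 2^2 · 3 · 11.
Divisors of 132: 1, 2, 3, 4, 6, 11, 12, 22, 33, 44, 66, 132.
Check 118^d mod 161 for each divisor in increasing order:
118^1 ≡ 118
118^2 ≡ 78
118^3 ≡ 27
118^4 ≡ 127
118^6 ≡ 85
118^11 ≡ 139
118^12 ≡ 141
118^22 ≡ 1
Therefore the multiplicative order of 118 modulo 161 is 22.

22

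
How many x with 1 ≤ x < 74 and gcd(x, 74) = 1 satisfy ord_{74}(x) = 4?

2

φ(74) = φ(2)·φ(37) = 1·36 = 36 = 2^2 · 3^2.
In a cyclic group of order 36, there are φ(d) elements of order d for each divisor d of 36, and zero for non-divisors.
4 = 2^2 divides 36, and φ(4) = 2.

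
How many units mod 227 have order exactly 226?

φ(227) = 227 − 1 = 226 = 2 · 113.
Since (Z/227Z)^× is cyclic of order 226, the number of elements of order d is φ(d) when d | 226 and 0 otherwise.
226 = 2 · 113 divides 226, and φ(226) = 112.

112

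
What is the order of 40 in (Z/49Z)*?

42

By Lagrange's theorem, ord_49(40) divides φ(49) = φ(7^2) = 7·(7−1) = 42 = 2 · 3 · 7.
Divisors of 42: 1, 2, 3, 6, 7, 14, 21, 42.
Evaluate successive powers at the divisors of 42:
40^1 ≡ 40 (mod 49)
40^2 ≡ 32 (mod 49)
40^3 ≡ 6 (mod 49)
40^6 ≡ 36 (mod 49)
40^7 ≡ 19 (mod 49)
40^14 ≡ 18 (mod 49)
40^21 ≡ 48 (mod 49)
40^42 ≡ 1 (mod 49) ✓
Therefore the multiplicative order of 40 modulo 49 is 42.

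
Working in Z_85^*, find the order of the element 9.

8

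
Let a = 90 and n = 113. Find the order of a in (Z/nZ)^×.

112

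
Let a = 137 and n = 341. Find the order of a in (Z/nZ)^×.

The order of 137 must divide φ(341) = φ(11·31) = (11−1)·(31−1) = 10·30 = 300 = 2^2 · 3 · 5^2.
Divisors of 300: 1, 2, 3, 4, 5, 6, 10, 12, 15, 20, 25, 30, 50, 60, 75, 100, 150, 300.
Check 137^d mod 341 for each divisor in increasing order:
137^1 ≡ 137 (mod 341)
137^2 ≡ 14 (mod 341)
137^3 ≡ 213 (mod 341)
137^4 ≡ 196 (mod 341)
137^5 ≡ 254 (mod 341)
137^6 ≡ 16 (mod 341)
137^10 ≡ 67 (mod 341)
137^12 ≡ 256 (mod 341)
137^15 ≡ 309 (mod 341)
137^20 ≡ 56 (mod 341)
137^25 ≡ 243 (mod 341)
137^30 ≡ 1 (mod 341) ✓
The smallest such exponent is 30, so the order of 137 is 30.

30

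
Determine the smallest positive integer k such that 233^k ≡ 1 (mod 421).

12

By Lagrange's theorem, ord_421(233) divides φ(421) = 421 − 1 = 420 = 2^2 · 3 · 5 · 7.
Divisors of 420: 1, 2, 3, 4, 5, 6, 7, 10, 12, 14, 15, 20, 21, 28, 30, 35, 42, 60, 70, 84, 105, 140, 210, 420.
Test each divisor d:
233^1 ≡ 233 (mod 421)
233^2 ≡ 401 (mod 421)
233^3 ≡ 392 (mod 421)
233^4 ≡ 400 (mod 421)
233^5 ≡ 159 (mod 421)
233^6 ≡ 420 (mod 421)
233^7 ≡ 188 (mod 421)
233^10 ≡ 21 (mod 421)
233^12 ≡ 1 (mod 421) ✓
The smallest such exponent is 12, so the order of 233 is 12.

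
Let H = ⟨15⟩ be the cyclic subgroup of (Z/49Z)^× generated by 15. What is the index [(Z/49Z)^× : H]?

6

The order of 15 must divide φ(49) = φ(7^2) = 7·(7−1) = 42 = 2 · 3 · 7.
Divisors of 42: 1, 2, 3, 6, 7, 14, 21, 42.
Compute 15^d (mod 49) for the divisors d until we hit 1:
15^1 ≡ 15 (mod 49)
15^2 ≡ 29 (mod 49)
15^3 ≡ 43 (mod 49)
15^6 ≡ 36 (mod 49)
15^7 ≡ 1 (mod 49) ✓
Thus |⟨15⟩| = ord(15) = 7.
Index = |(Z/49Z)^×| / |⟨15⟩| = 42 / 7 = 6.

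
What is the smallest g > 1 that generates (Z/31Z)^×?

φ(31) = 31 − 1 = 30 = 2 · 3 · 5.
Test candidates g = 2, 3, … against the prime factors q ∈ {2, 3, 5} of φ(31): g is a generator iff g^(30/q) ≢ 1 for every such q.
g = 2: 2^15 ≡ 1 — hits 1, so not a primitive root.
g = 3: 3^15 ≡ 30; 3^10 ≡ 25; 3^6 ≡ 16 — none is 1, so 3 is a primitive root.
The smallest primitive root modulo 31 is 3.

3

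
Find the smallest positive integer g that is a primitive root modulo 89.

φ(89) = 89 − 1 = 88 = 2^3 · 11.
g is a primitive root iff g^(88/q) ≢ 1 (mod 89) for each prime q ∈ {2, 11}.
g = 2: 2^44 ≡ 1 — hits 1, so not a primitive root.
g = 3: 3^44 ≡ 88; 3^8 ≡ 64 — none is 1, so 3 is a primitive root.
So 3 is the smallest generator of (Z/89Z)^×.

3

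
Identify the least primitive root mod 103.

φ(103) = 103 − 1 = 102 = 2 · 3 · 17.
Test candidates g = 2, 3, … against the prime factors q ∈ {2, 3, 17} of φ(103): g is a generator iff g^(102/q) ≢ 1 for every such q.
g = 2: 2^51 ≡ 1 — hits 1, so not a primitive root.
g = 3: 3^51 ≡ 102; 3^34 ≡ 1 — hits 1, so not a primitive root.
g = 4: 4^51 ≡ 1 — hits 1, so not a primitive root.
g = 5: 5^51 ≡ 102; 5^34 ≡ 56; 5^6 ≡ 72 — none is 1, so 5 is a primitive root.
The smallest primitive root modulo 103 is 5.

5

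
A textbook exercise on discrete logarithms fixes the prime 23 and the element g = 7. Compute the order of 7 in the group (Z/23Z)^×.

ord(7) | φ(23) = 23 − 1 = 22 = 2 · 11.
Divisors of 22: 1, 2, 11, 22.
Check 7^d mod 23 for each divisor in increasing order:
7^1 ≡ 7
7^2 ≡ 3
7^11 ≡ 22
7^22 ≡ 1
So ord_23(7) = 22.

22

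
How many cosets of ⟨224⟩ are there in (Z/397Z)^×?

4

The order of 224 must divide φ(397) = 397 − 1 = 396 = 2^2 · 3^2 · 11.
Divisors of 396: 1, 2, 3, 4, 6, 9, 11, 12, 18, 22, 33, 36, 44, 66, 99, 132, 198, 396.
Compute 224^d (mod 397) for the divisors d until we hit 1:
224^1 ≡ 224 (mod 397)
224^2 ≡ 154 (mod 397)
224^3 ≡ 354 (mod 397)
224^4 ≡ 293 (mod 397)
224^6 ≡ 261 (mod 397)
224^9 ≡ 290 (mod 397)
224^11 ≡ 196 (mod 397)
224^12 ≡ 234 (mod 397)
224^18 ≡ 333 (mod 397)
224^22 ≡ 304 (mod 397)
224^33 ≡ 34 (mod 397)
224^36 ≡ 126 (mod 397)
224^44 ≡ 312 (mod 397)
224^66 ≡ 362 (mod 397)
224^99 ≡ 1 (mod 397) ✓
So ord_397(224) = 99, hence |⟨224⟩| = 99.
The index is φ(397) / ord(224) = 396 / 99 = 4.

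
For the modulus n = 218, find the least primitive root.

φ(218) = φ(2)·φ(109) = 1·108 = 108 = 2^2 · 3^3.
g is a primitive root iff g^(108/q) ≢ 1 (mod 218) for each prime q ∈ {2, 3}.
g = 2: gcd(2, 218) = 2 > 1, not a unit — skip.
g = 3: 3^54 ≡ 1 — hits 1, so not a primitive root.
g = 4: gcd(4, 218) = 2 > 1, not a unit — skip.
g = 5: 5^54 ≡ 1 — hits 1, so not a primitive root.
g = 6: gcd(6, 218) = 2 > 1, not a unit — skip.
g = 7: 7^54 ≡ 1 — hits 1, so not a primitive root.
g = 8: gcd(8, 218) = 2 > 1, not a unit — skip.
g = 9: 9^54 ≡ 1 — hits 1, so not a primitive root.
g = 10: gcd(10, 218) = 2 > 1, not a unit — skip.
g = 11: 11^54 ≡ 217; 11^36 ≡ 45 — none is 1, so 11 is a primitive root.
Hence the least primitive root of 218 is 11.

11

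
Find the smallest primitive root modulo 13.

2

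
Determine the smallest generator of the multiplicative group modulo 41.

6

φ(41) = 41 − 1 = 40 = 2^3 · 5.
Test candidates g = 2, 3, … against the prime factors q ∈ {2, 5} of φ(41): g is a generator iff g^(40/q) ≢ 1 for every such q.
g = 2: 2^20 ≡ 1 — hits 1, so not a primitive root.
g = 3: 3^20 ≡ 40; 3^8 ≡ 1 — hits 1, so not a primitive root.
g = 4: 4^20 ≡ 1 — hits 1, so not a primitive root.
g = 5: 5^20 ≡ 1 — hits 1, so not a primitive root.
g = 6: 6^20 ≡ 40; 6^8 ≡ 10 — none is 1, so 6 is a primitive root.
So 6 is the smallest generator of (Z/41Z)^×.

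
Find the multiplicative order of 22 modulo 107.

106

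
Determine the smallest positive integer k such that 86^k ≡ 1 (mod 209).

By Lagrange's theorem, ord_209(86) divides φ(209) = φ(11·19) = (11−1)·(19−1) = 10·18 = 180 = 2^2 · 3^2 · 5.
Divisors of 180: 1, 2, 3, 4, 5, 6, 9, 10, 12, 15, 18, 20, 30, 36, 45, 60, 90, 180.
Test each divisor d:
86^1 ≡ 86 (mod 209)
86^2 ≡ 81 (mod 209)
86^3 ≡ 69 (mod 209)
86^4 ≡ 82 (mod 209)
86^5 ≡ 155 (mod 209)
86^6 ≡ 163 (mod 209)
86^9 ≡ 170 (mod 209)
86^10 ≡ 199 (mod 209)
86^12 ≡ 26 (mod 209)
86^15 ≡ 122 (mod 209)
86^18 ≡ 58 (mod 209)
86^20 ≡ 100 (mod 209)
86^30 ≡ 45 (mod 209)
86^36 ≡ 20 (mod 209)
86^45 ≡ 56 (mod 209)
86^60 ≡ 144 (mod 209)
86^90 ≡ 1 (mod 209) ✓
Therefore the multiplicative order of 86 modulo 209 is 90.

90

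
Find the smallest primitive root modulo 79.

3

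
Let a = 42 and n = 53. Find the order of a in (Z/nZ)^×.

13

ord(42) | φ(53) = 53 − 1 = 52 = 2^2 · 13.
Divisors of 52: 1, 2, 4, 13, 26, 52.
Evaluate successive powers at the divisors of 52:
42^1 ≡ 42
42^2 ≡ 15
42^4 ≡ 13
42^13 ≡ 1
Therefore the multiplicative order of 42 modulo 53 is 13.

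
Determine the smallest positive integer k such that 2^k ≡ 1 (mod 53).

52

ord(2) | φ(53) = 53 − 1 = 52 = 2^2 · 13.
Divisors of 52: 1, 2, 4, 13, 26, 52.
Check 2^d mod 53 for each divisor in increasing order:
2^1 ≡ 2 (mod 53)
2^2 ≡ 4 (mod 53)
2^4 ≡ 16 (mod 53)
2^13 ≡ 30 (mod 53)
2^26 ≡ 52 (mod 53)
2^52 ≡ 1 (mod 53) ✓
Therefore the multiplicative order of 2 modulo 53 is 52.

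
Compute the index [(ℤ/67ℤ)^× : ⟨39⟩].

2

ord(39) | φ(67) = 67 − 1 = 66 = 2 · 3 · 11.
Divisors of 66: 1, 2, 3, 6, 11, 22, 33, 66.
Compute 39^d (mod 67) for the divisors d until we hit 1:
39^1 ≡ 39
39^2 ≡ 47
39^3 ≡ 24
39^6 ≡ 40
39^11 ≡ 29
39^22 ≡ 37
39^33 ≡ 1
Thus |⟨39⟩| = ord(39) = 33.
Index = |(Z/67Z)^×| / |⟨39⟩| = 66 / 33 = 2.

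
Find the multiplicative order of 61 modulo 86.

42

ord(61) | φ(86) = φ(2)·φ(43) = 1·42 = 42 = 2 · 3 · 7.
Divisors of 42: 1, 2, 3, 6, 7, 14, 21, 42.
Test each divisor d:
61^1 ≡ 61 (mod 86)
61^2 ≡ 23 (mod 86)
61^3 ≡ 27 (mod 86)
61^6 ≡ 41 (mod 86)
61^7 ≡ 7 (mod 86)
61^14 ≡ 49 (mod 86)
61^21 ≡ 85 (mod 86)
61^42 ≡ 1 (mod 86) ✓
So ord_86(61) = 42.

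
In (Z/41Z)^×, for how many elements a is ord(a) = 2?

1

φ(41) = 41 − 1 = 40 = 2^3 · 5.
(Z/41Z)^× is cyclic (|G| = 40); a cyclic group of order m has exactly φ(d) elements of each order d | m, and none otherwise.
2 | 40, and φ(2) = 2 − 1 = 1.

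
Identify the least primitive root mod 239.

7

φ(239) = 239 − 1 = 238 = 2 · 7 · 17.
Test candidates g = 2, 3, … against the prime factors q ∈ {2, 7, 17} of φ(239): g is a generator iff g^(238/q) ≢ 1 for every such q.
g = 2: 2^119 ≡ 1 — hits 1, so not a primitive root.
g = 3: 3^119 ≡ 1 — hits 1, so not a primitive root.
g = 4: 4^119 ≡ 1 — hits 1, so not a primitive root.
g = 5: 5^119 ≡ 1 — hits 1, so not a primitive root.
g = 6: 6^119 ≡ 1 — hits 1, so not a primitive root.
g = 7: 7^119 ≡ 238; 7^34 ≡ 24; 7^14 ≡ 211 — none is 1, so 7 is a primitive root.
Hence the least primitive root of 239 is 7.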